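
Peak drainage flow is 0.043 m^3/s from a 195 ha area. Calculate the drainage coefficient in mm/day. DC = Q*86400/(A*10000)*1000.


DC = Q * 86400 / (A * 10000) * 1000
DC = 0.043 * 86400 / (195 * 10000) * 1000
DC = 3715200.0000 / 1950000

1.9052 mm/day


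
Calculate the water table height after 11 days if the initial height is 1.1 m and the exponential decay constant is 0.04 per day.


m = m0 * exp(-k*t)
m = 1.1 * exp(-0.04 * 11)
m = 1.1 * exp(-0.4400)

0.7084 m


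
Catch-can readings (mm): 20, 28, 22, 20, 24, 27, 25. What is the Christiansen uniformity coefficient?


mean = 23.714286 mm
MAD = 2.612245 mm
CU = (1 - 2.612245/23.714286)*100

88.9845 %


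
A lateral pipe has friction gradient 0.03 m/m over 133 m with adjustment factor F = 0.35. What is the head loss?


hf = J * L * F = 0.03 * 133 * 0.35 = 1.3965 m

1.3965 m


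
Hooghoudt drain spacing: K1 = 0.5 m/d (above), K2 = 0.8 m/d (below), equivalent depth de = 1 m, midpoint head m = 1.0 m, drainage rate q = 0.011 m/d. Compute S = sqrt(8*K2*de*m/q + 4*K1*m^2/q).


S^2 = 8*K2*de*m/q + 4*K1*m^2/q
S^2 = 8*0.8*1*1.0/0.011 + 4*0.5*1.0^2/0.011
S = sqrt(763.6364)

27.6340 m


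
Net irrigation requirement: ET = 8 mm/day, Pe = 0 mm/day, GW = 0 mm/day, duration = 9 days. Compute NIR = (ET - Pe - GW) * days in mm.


Daily deficit = ET - Pe - GW = 8 - 0 - 0 = 8 mm/day
NIR = 8 * 9 = 72 mm

72.0000 mm


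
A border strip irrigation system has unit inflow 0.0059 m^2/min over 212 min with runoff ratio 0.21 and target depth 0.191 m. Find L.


L = q*t/((1+r)*Z)
L = 0.0059*212/((1+0.21)*0.191)
L = 1.2508/0.23111

5.4121 m


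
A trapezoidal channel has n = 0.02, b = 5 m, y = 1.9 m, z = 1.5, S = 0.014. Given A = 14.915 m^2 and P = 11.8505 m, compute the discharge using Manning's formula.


R = A/P = 14.915/11.8505 = 1.258597
Q = (1/0.02) * 14.915 * 1.258597^(2/3) * 0.014^0.5

102.8604 m^3/s


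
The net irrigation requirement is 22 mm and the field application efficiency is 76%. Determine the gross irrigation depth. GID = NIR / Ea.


Ea = 76% = 0.76
GID = NIR / Ea = 22 / 0.76 = 28.9474 mm

28.9474 mm


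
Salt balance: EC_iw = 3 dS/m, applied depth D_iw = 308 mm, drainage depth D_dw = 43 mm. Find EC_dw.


EC_dw = EC_iw * D_iw / D_dw
EC_dw = 3 * 308 / 43
EC_dw = 924 / 43

21.4884 dS/m


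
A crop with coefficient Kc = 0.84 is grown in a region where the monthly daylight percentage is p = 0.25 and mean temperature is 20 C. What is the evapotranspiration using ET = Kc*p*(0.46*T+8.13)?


ET = Kc * p * (0.46*T + 8.13)
ET = 0.84 * 0.25 * (0.46*20 + 8.13)
ET = 0.84 * 0.25 * 17.3300

3.6393 mm/day


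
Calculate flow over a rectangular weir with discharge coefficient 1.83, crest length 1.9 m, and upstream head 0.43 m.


Q = C * L * H^(3/2) = 1.83 * 1.9 * 0.43^1.5 = 1.83 * 1.9 * 0.281970

0.9804 m^3/s


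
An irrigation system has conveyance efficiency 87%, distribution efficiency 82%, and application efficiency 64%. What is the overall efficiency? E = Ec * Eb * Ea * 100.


Ec = 0.87, Eb = 0.82, Ea = 0.64
E = 0.87 * 0.82 * 0.64 * 100 = 45.6576%

45.6576 %


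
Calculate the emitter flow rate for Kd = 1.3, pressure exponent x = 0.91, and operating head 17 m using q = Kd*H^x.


q = Kd * H^x = 1.3 * 17^0.91 = 1.3 * 13.173723

17.1258 L/h


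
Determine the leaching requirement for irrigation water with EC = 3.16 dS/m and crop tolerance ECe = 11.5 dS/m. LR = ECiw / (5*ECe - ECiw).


LR = ECiw / (5*ECe - ECiw)
LR = 3.16 / (5*11.5 - 3.16)
LR = 3.16 / 54.3400

0.0582


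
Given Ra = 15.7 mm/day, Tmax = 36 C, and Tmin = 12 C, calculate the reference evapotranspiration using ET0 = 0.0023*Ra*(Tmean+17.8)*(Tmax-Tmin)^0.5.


Tmean = (Tmax + Tmin)/2 = (36 + 12)/2 = 24.0
ET0 = 0.0023 * 15.7 * (24.0 + 17.8) * sqrt(36 - 12)
ET0 = 0.0023 * 15.7 * 41.8 * 4.898979

7.3945 mm/day


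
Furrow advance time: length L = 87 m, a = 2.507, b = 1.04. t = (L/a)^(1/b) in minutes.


t = (L/a)^(1/b)
t = (87/2.507)^(1/1.04)
t = 34.702832^(1/1.04)

30.2775 min


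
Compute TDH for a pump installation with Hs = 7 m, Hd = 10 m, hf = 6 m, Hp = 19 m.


TDH = Hs + Hd + hf + Hp = 7 + 10 + 6 + 19 = 42

42 m


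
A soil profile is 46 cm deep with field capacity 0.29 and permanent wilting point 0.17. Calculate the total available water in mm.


AWC = (FC - PWP) * d * 10
AWC = (0.29 - 0.17) * 46 * 10
AWC = 0.1200 * 46 * 10

55.2000 mm


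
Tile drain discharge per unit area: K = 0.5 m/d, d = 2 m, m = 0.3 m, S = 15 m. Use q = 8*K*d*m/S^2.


q = 8*K*d*m/S^2
q = 8*0.5*2*0.3/15^2
q = 2.4000 / 225

0.0107 m/d


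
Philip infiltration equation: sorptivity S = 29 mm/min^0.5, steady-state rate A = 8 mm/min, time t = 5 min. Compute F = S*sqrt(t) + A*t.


F = S*sqrt(t) + A*t
F = 29*sqrt(5) + 8*5
F = 29*2.236068 + 40

104.8460 mm


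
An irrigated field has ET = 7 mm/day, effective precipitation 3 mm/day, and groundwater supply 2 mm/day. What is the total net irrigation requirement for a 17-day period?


Daily deficit = ET - Pe - GW = 7 - 3 - 2 = 2 mm/day
NIR = 2 * 17 = 34 mm

34.0000 mm


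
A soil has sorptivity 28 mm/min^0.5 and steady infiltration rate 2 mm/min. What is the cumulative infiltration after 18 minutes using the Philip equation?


F = S*sqrt(t) + A*t
F = 28*sqrt(18) + 2*18
F = 28*4.242641 + 36

154.7939 mm


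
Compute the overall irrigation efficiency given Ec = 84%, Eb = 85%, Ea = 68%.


Ec = 0.84, Eb = 0.85, Ea = 0.68
E = 0.84 * 0.85 * 0.68 * 100 = 48.5520%

48.5520 %


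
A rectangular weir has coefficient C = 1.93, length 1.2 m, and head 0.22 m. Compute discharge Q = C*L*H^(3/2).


Q = C * L * H^(3/2) = 1.93 * 1.2 * 0.22^1.5 = 1.93 * 1.2 * 0.103189

0.2390 m^3/s


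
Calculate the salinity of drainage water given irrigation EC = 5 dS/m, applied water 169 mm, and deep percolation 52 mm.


EC_dw = EC_iw * D_iw / D_dw
EC_dw = 5 * 169 / 52
EC_dw = 845 / 52

16.2500 dS/m


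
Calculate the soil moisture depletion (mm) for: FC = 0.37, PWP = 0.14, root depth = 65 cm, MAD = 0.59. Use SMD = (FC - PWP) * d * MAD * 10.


SMD = (FC - PWP) * d * MAD * 10
SMD = (0.37 - 0.14) * 65 * 0.59 * 10
SMD = 0.2300 * 65 * 0.59 * 10

88.2050 mm


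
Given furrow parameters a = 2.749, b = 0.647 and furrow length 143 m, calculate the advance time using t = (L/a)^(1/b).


t = (L/a)^(1/b)
t = (143/2.749)^(1/0.647)
t = 52.018916^(1/0.647)

449.2524 min


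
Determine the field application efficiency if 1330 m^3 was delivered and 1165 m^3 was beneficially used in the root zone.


Ea = V_root / V_field * 100 = 1165 / 1330 * 100 = 87.5940%

87.5940 %


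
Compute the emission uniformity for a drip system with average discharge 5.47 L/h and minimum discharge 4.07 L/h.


EU = (q_min/q_avg)*100 = (4.07/5.47)*100 = 74.4059%

74.4059 %


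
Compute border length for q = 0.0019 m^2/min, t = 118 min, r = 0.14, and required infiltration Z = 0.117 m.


L = q*t/((1+r)*Z)
L = 0.0019*118/((1+0.14)*0.117)
L = 0.2242/0.13338

1.6809 m


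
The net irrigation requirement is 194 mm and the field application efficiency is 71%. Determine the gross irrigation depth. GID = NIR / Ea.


Ea = 71% = 0.71
GID = NIR / Ea = 194 / 0.71 = 273.2394 mm

273.2394 mm


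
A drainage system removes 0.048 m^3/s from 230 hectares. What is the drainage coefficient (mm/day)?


DC = Q * 86400 / (A * 10000) * 1000
DC = 0.048 * 86400 / (230 * 10000) * 1000
DC = 4147200.0000 / 2300000

1.8031 mm/day


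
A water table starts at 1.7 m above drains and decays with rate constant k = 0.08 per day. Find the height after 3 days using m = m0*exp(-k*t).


m = m0 * exp(-k*t)
m = 1.7 * exp(-0.08 * 3)
m = 1.7 * exp(-0.2400)

1.3373 m


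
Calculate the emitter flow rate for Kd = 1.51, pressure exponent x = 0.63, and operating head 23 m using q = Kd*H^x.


q = Kd * H^x = 1.51 * 23^0.63 = 1.51 * 7.209224

10.8859 L/h


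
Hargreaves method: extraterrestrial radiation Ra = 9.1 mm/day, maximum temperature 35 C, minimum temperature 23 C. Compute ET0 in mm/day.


Tmean = (Tmax + Tmin)/2 = (35 + 23)/2 = 29.0
ET0 = 0.0023 * 9.1 * (29.0 + 17.8) * sqrt(35 - 23)
ET0 = 0.0023 * 9.1 * 46.8 * 3.464102

3.3932 mm/day


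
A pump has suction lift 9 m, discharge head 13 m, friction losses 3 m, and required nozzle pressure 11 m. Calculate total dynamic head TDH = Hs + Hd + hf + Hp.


TDH = Hs + Hd + hf + Hp = 9 + 13 + 3 + 11 = 36

36 m


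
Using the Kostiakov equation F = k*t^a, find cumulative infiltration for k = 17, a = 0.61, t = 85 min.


F = k * t^a = 17 * 85^0.61
F = 17 * 15.029535

255.5021 mm


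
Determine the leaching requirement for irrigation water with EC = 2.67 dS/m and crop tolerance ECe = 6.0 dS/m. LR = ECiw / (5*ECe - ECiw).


LR = ECiw / (5*ECe - ECiw)
LR = 2.67 / (5*6.0 - 2.67)
LR = 2.67 / 27.3300

0.0977


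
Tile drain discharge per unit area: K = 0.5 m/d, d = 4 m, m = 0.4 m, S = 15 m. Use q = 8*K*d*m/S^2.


q = 8*K*d*m/S^2
q = 8*0.5*4*0.4/15^2
q = 6.4000 / 225

0.0284 m/d


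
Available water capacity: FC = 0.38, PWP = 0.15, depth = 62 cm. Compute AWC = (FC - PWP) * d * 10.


AWC = (FC - PWP) * d * 10
AWC = (0.38 - 0.15) * 62 * 10
AWC = 0.2300 * 62 * 10

142.6000 mm


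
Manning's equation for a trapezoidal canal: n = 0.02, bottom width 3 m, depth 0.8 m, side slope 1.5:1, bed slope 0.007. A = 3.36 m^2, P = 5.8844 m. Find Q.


R = A/P = 3.36/5.8844 = 0.571001
Q = (1/0.02) * 3.36 * 0.571001^(2/3) * 0.007^0.5

9.6742 m^3/s


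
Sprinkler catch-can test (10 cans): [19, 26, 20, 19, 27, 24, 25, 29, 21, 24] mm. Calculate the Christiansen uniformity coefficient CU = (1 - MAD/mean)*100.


mean = 23.400000 mm
MAD = 2.920000 mm
CU = (1 - 2.920000/23.400000)*100

87.5214 %


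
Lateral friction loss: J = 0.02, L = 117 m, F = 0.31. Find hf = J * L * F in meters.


hf = J * L * F = 0.02 * 117 * 0.31 = 0.7254 m

0.7254 m


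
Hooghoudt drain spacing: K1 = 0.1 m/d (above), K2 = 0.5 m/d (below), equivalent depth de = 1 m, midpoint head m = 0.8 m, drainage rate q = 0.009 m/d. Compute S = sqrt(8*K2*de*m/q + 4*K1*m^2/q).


S^2 = 8*K2*de*m/q + 4*K1*m^2/q
S^2 = 8*0.5*1*0.8/0.009 + 4*0.1*0.8^2/0.009
S = sqrt(384.0000)

19.5959 m


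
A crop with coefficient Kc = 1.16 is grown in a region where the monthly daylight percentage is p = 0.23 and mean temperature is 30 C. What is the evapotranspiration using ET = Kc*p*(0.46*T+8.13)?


ET = Kc * p * (0.46*T + 8.13)
ET = 1.16 * 0.23 * (0.46*30 + 8.13)
ET = 1.16 * 0.23 * 21.9300

5.8509 mm/day


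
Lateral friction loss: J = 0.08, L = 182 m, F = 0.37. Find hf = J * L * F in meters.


hf = J * L * F = 0.08 * 182 * 0.37 = 5.3872 m

5.3872 m


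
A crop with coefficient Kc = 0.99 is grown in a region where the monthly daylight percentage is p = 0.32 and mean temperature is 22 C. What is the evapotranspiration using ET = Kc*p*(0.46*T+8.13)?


ET = Kc * p * (0.46*T + 8.13)
ET = 0.99 * 0.32 * (0.46*22 + 8.13)
ET = 0.99 * 0.32 * 18.2500

5.7816 mm/day


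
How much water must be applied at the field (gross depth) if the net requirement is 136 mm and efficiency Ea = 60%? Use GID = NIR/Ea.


Ea = 60% = 0.6
GID = NIR / Ea = 136 / 0.6 = 226.6667 mm

226.6667 mm


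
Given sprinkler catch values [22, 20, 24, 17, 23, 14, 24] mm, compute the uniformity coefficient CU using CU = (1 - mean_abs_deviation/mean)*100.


mean = 20.571429 mm
MAD = 3.061224 mm
CU = (1 - 3.061224/20.571429)*100

85.1191 %


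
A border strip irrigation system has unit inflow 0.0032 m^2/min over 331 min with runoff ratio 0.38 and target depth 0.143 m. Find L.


L = q*t/((1+r)*Z)
L = 0.0032*331/((1+0.38)*0.143)
L = 1.0592/0.19734

5.3674 m


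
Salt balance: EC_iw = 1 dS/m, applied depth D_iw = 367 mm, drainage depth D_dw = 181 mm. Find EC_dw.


EC_dw = EC_iw * D_iw / D_dw
EC_dw = 1 * 367 / 181
EC_dw = 367 / 181

2.0276 dS/m


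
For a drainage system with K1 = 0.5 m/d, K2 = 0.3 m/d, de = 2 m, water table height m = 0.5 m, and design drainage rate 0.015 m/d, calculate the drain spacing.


S^2 = 8*K2*de*m/q + 4*K1*m^2/q
S^2 = 8*0.3*2*0.5/0.015 + 4*0.5*0.5^2/0.015
S = sqrt(193.3333)

13.9044 m


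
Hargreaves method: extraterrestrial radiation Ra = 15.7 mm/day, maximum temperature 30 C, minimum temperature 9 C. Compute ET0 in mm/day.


Tmean = (Tmax + Tmin)/2 = (30 + 9)/2 = 19.5
ET0 = 0.0023 * 15.7 * (19.5 + 17.8) * sqrt(30 - 9)
ET0 = 0.0023 * 15.7 * 37.3 * 4.582576

6.1723 mm/day


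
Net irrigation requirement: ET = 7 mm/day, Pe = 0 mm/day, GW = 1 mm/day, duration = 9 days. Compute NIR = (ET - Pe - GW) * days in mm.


Daily deficit = ET - Pe - GW = 7 - 0 - 1 = 6 mm/day
NIR = 6 * 9 = 54 mm

54.0000 mm


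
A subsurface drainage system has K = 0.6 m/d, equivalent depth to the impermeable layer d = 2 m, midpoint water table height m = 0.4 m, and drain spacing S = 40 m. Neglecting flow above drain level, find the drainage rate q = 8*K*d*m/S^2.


q = 8*K*d*m/S^2
q = 8*0.6*2*0.4/40^2
q = 3.8400 / 1600

0.0024 m/d


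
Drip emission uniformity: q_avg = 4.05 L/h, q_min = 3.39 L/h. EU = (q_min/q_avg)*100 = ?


EU = (q_min/q_avg)*100 = (3.39/4.05)*100 = 83.7037%

83.7037 %


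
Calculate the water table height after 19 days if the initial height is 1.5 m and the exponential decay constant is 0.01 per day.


m = m0 * exp(-k*t)
m = 1.5 * exp(-0.01 * 19)
m = 1.5 * exp(-0.1900)

1.2404 m


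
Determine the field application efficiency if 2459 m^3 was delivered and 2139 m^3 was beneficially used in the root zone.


Ea = V_root / V_field * 100 = 2139 / 2459 * 100 = 86.9866%

86.9866 %


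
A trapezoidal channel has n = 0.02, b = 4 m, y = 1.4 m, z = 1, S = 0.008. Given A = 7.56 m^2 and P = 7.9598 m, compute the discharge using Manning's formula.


R = A/P = 7.56/7.9598 = 0.949773
Q = (1/0.02) * 7.56 * 0.949773^(2/3) * 0.008^0.5

32.6676 m^3/s


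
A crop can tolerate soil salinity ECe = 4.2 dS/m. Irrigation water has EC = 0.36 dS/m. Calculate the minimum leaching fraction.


LR = ECiw / (5*ECe - ECiw)
LR = 0.36 / (5*4.2 - 0.36)
LR = 0.36 / 20.6400

0.0174


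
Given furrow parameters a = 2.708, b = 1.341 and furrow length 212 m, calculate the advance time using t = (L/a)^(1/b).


t = (L/a)^(1/b)
t = (212/2.708)^(1/1.341)
t = 78.286558^(1/1.341)

25.8313 min


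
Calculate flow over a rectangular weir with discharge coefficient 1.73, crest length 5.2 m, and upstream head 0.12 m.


Q = C * L * H^(3/2) = 1.73 * 5.2 * 0.12^1.5 = 1.73 * 5.2 * 0.041569

0.3740 m^3/s


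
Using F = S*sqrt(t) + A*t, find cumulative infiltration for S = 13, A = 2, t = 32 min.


F = S*sqrt(t) + A*t
F = 13*sqrt(32) + 2*32
F = 13*5.656854 + 64

137.5391 mm


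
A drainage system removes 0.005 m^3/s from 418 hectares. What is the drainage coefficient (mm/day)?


DC = Q * 86400 / (A * 10000) * 1000
DC = 0.005 * 86400 / (418 * 10000) * 1000
DC = 432000.0000 / 4180000

0.1033 mm/day


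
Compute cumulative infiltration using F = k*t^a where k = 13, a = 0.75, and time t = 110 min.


F = k * t^a = 13 * 110^0.75
F = 13 * 33.966008

441.5581 mm


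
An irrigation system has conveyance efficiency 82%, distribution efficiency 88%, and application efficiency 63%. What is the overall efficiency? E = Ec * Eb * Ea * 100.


Ec = 0.82, Eb = 0.88, Ea = 0.63
E = 0.82 * 0.88 * 0.63 * 100 = 45.4608%

45.4608 %


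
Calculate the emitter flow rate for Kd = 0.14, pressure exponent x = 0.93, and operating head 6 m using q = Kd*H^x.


q = Kd * H^x = 0.14 * 6^0.93 = 0.14 * 5.292741

0.7410 L/h


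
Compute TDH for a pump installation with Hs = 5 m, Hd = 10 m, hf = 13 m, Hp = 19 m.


TDH = Hs + Hd + hf + Hp = 5 + 10 + 13 + 19 = 47

47 m


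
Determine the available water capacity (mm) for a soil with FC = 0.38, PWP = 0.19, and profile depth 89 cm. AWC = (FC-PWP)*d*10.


AWC = (FC - PWP) * d * 10
AWC = (0.38 - 0.19) * 89 * 10
AWC = 0.1900 * 89 * 10

169.1000 mm


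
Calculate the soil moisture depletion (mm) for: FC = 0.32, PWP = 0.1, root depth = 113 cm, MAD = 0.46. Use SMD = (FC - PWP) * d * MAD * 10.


SMD = (FC - PWP) * d * MAD * 10
SMD = (0.32 - 0.1) * 113 * 0.46 * 10
SMD = 0.2200 * 113 * 0.46 * 10

114.3560 mm


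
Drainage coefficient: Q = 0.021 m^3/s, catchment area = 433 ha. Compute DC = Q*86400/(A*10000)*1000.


DC = Q * 86400 / (A * 10000) * 1000
DC = 0.021 * 86400 / (433 * 10000) * 1000
DC = 1814400.0000 / 4330000

0.4190 mm/day


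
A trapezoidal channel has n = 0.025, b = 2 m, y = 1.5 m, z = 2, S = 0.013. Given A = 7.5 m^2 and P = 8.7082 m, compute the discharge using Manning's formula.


R = A/P = 7.5/8.7082 = 0.861257
Q = (1/0.025) * 7.5 * 0.861257^(2/3) * 0.013^0.5

30.9634 m^3/s


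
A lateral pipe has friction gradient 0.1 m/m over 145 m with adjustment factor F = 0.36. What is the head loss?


hf = J * L * F = 0.1 * 145 * 0.36 = 5.2200 m

5.2200 m


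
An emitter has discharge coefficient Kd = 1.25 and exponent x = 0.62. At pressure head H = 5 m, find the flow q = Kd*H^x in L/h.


q = Kd * H^x = 1.25 * 5^0.62 = 1.25 * 2.712448

3.3906 L/h


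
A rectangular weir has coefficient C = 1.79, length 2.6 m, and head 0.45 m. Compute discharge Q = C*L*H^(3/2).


Q = C * L * H^(3/2) = 1.79 * 2.6 * 0.45^1.5 = 1.79 * 2.6 * 0.301869

1.4049 m^3/s


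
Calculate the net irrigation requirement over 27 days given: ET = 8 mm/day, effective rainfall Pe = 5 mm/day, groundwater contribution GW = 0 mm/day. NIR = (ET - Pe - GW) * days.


Daily deficit = ET - Pe - GW = 8 - 5 - 0 = 3 mm/day
NIR = 3 * 27 = 81 mm

81.0000 mm


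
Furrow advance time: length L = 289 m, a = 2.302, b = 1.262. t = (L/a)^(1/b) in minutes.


t = (L/a)^(1/b)
t = (289/2.302)^(1/1.262)
t = 125.543006^(1/1.262)

46.0329 min


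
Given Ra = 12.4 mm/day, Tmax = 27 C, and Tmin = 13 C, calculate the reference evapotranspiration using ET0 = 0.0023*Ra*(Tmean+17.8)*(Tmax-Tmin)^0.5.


Tmean = (Tmax + Tmin)/2 = (27 + 13)/2 = 20.0
ET0 = 0.0023 * 12.4 * (20.0 + 17.8) * sqrt(27 - 13)
ET0 = 0.0023 * 12.4 * 37.8 * 3.741657

4.0337 mm/day


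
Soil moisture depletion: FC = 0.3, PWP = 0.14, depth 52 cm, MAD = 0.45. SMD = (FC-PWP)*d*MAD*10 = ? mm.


SMD = (FC - PWP) * d * MAD * 10
SMD = (0.3 - 0.14) * 52 * 0.45 * 10
SMD = 0.1600 * 52 * 0.45 * 10

37.4400 mm


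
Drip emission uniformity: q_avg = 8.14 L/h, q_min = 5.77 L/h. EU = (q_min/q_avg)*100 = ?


EU = (q_min/q_avg)*100 = (5.77/8.14)*100 = 70.8845%

70.8845 %


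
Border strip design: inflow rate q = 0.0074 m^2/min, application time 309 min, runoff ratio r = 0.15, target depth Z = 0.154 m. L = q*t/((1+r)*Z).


L = q*t/((1+r)*Z)
L = 0.0074*309/((1+0.15)*0.154)
L = 2.2866/0.1771

12.9113 m


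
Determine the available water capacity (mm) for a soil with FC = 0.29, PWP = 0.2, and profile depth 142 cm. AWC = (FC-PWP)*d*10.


AWC = (FC - PWP) * d * 10
AWC = (0.29 - 0.2) * 142 * 10
AWC = 0.0900 * 142 * 10

127.8000 mm


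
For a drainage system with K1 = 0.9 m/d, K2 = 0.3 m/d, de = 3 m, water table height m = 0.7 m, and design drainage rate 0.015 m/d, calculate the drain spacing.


S^2 = 8*K2*de*m/q + 4*K1*m^2/q
S^2 = 8*0.3*3*0.7/0.015 + 4*0.9*0.7^2/0.015
S = sqrt(453.6000)

21.2979 m


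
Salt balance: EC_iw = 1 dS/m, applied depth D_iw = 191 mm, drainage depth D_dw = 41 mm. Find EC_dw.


EC_dw = EC_iw * D_iw / D_dw
EC_dw = 1 * 191 / 41
EC_dw = 191 / 41

4.6585 dS/m


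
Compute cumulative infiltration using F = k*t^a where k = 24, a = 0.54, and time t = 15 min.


F = k * t^a = 24 * 15^0.54
F = 24 * 4.316078

103.5859 mm


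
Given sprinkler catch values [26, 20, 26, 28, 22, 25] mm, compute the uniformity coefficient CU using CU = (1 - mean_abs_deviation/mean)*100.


mean = 24.500000 mm
MAD = 2.333333 mm
CU = (1 - 2.333333/24.500000)*100

90.4762 %


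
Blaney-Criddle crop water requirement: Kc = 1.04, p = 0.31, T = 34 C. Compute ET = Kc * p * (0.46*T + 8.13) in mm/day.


ET = Kc * p * (0.46*T + 8.13)
ET = 1.04 * 0.31 * (0.46*34 + 8.13)
ET = 1.04 * 0.31 * 23.7700

7.6634 mm/day


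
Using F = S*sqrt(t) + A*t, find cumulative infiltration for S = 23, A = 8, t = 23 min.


F = S*sqrt(t) + A*t
F = 23*sqrt(23) + 8*23
F = 23*4.795832 + 184

294.3041 mm


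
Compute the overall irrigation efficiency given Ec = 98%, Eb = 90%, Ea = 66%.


Ec = 0.98, Eb = 0.9, Ea = 0.66
E = 0.98 * 0.9 * 0.66 * 100 = 58.2120%

58.2120 %


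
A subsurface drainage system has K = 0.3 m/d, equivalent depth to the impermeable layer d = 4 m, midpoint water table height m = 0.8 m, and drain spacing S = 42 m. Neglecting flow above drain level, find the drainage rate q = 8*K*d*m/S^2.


q = 8*K*d*m/S^2
q = 8*0.3*4*0.8/42^2
q = 7.6800 / 1764

0.0044 m/d


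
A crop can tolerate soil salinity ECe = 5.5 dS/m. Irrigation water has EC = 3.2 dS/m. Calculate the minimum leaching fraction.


LR = ECiw / (5*ECe - ECiw)
LR = 3.2 / (5*5.5 - 3.2)
LR = 3.2 / 24.3000

0.1317


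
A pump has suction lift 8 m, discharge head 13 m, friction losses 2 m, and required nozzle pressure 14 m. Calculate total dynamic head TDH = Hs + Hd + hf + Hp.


TDH = Hs + Hd + hf + Hp = 8 + 13 + 2 + 14 = 37

37 m


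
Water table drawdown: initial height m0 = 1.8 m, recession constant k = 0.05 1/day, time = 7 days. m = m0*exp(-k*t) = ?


m = m0 * exp(-k*t)
m = 1.8 * exp(-0.05 * 7)
m = 1.8 * exp(-0.3500)

1.2684 m


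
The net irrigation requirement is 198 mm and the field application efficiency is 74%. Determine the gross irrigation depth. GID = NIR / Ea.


Ea = 74% = 0.74
GID = NIR / Ea = 198 / 0.74 = 267.5676 mm

267.5676 mm


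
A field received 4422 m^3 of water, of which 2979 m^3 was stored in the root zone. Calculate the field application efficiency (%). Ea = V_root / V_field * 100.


Ea = V_root / V_field * 100 = 2979 / 4422 * 100 = 67.3677%

67.3677 %


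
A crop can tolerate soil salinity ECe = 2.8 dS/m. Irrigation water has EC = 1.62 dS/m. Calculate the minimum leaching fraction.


LR = ECiw / (5*ECe - ECiw)
LR = 1.62 / (5*2.8 - 1.62)
LR = 1.62 / 12.3800

0.1309


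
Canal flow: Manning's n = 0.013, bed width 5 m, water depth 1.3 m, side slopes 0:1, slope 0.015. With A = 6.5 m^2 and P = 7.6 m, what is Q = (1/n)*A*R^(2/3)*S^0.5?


R = A/P = 6.5/7.6 = 0.855263
Q = (1/0.013) * 6.5 * 0.855263^(2/3) * 0.015^0.5

55.1758 m^3/s


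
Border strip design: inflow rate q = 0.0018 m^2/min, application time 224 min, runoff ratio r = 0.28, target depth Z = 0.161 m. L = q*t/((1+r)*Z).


L = q*t/((1+r)*Z)
L = 0.0018*224/((1+0.28)*0.161)
L = 0.4032/0.20608

1.9565 m


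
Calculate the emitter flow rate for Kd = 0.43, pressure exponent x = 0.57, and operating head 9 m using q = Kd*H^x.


q = Kd * H^x = 0.43 * 9^0.57 = 0.43 * 3.498793

1.5045 L/h


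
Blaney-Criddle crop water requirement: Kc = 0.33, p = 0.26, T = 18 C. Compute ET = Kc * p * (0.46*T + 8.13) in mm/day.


ET = Kc * p * (0.46*T + 8.13)
ET = 0.33 * 0.26 * (0.46*18 + 8.13)
ET = 0.33 * 0.26 * 16.4100

1.4080 mm/day


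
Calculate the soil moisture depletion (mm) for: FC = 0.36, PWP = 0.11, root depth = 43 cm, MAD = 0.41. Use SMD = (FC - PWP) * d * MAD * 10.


SMD = (FC - PWP) * d * MAD * 10
SMD = (0.36 - 0.11) * 43 * 0.41 * 10
SMD = 0.2500 * 43 * 0.41 * 10

44.0750 mm


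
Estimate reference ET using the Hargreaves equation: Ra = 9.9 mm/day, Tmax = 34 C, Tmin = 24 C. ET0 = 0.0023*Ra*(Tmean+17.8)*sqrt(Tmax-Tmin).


Tmean = (Tmax + Tmin)/2 = (34 + 24)/2 = 29.0
ET0 = 0.0023 * 9.9 * (29.0 + 17.8) * sqrt(34 - 24)
ET0 = 0.0023 * 9.9 * 46.8 * 3.162278

3.3698 mm/day


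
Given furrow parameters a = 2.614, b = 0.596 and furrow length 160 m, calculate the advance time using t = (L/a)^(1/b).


t = (L/a)^(1/b)
t = (160/2.614)^(1/0.596)
t = 61.208875^(1/0.596)

995.4300 min


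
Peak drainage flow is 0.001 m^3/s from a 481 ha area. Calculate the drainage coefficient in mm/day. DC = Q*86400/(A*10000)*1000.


DC = Q * 86400 / (A * 10000) * 1000
DC = 0.001 * 86400 / (481 * 10000) * 1000
DC = 86400.0000 / 4810000

0.0180 mm/day


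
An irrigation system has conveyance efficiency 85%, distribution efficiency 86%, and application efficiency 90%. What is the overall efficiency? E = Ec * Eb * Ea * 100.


Ec = 0.85, Eb = 0.86, Ea = 0.9
E = 0.85 * 0.86 * 0.9 * 100 = 65.7900%

65.7900 %


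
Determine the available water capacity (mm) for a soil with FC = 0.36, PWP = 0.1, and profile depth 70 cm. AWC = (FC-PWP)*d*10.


AWC = (FC - PWP) * d * 10
AWC = (0.36 - 0.1) * 70 * 10
AWC = 0.2600 * 70 * 10

182.0000 mm


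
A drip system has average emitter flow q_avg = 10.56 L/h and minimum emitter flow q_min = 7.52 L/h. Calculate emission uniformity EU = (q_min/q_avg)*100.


EU = (q_min/q_avg)*100 = (7.52/10.56)*100 = 71.2121%

71.2121 %


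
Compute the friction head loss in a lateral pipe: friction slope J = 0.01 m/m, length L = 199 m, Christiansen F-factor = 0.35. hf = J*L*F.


hf = J * L * F = 0.01 * 199 * 0.35 = 0.6965 m

0.6965 m


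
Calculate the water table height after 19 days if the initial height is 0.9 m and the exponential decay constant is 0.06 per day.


m = m0 * exp(-k*t)
m = 0.9 * exp(-0.06 * 19)
m = 0.9 * exp(-1.1400)

0.2878 m


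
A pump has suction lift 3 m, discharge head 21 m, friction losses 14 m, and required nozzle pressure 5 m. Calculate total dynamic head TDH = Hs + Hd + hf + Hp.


TDH = Hs + Hd + hf + Hp = 3 + 21 + 14 + 5 = 43

43 m


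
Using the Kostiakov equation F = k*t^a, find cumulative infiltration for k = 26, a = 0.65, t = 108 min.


F = k * t^a = 26 * 108^0.65
F = 26 * 20.976134

545.3795 mm


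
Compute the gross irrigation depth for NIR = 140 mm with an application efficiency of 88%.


Ea = 88% = 0.88
GID = NIR / Ea = 140 / 0.88 = 159.0909 mm

159.0909 mm


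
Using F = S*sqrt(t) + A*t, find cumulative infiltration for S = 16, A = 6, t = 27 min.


F = S*sqrt(t) + A*t
F = 16*sqrt(27) + 6*27
F = 16*5.196152 + 162

245.1384 mm


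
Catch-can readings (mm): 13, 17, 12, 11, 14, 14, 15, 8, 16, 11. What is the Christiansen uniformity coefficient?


mean = 13.100000 mm
MAD = 2.100000 mm
CU = (1 - 2.100000/13.100000)*100

83.9695 %


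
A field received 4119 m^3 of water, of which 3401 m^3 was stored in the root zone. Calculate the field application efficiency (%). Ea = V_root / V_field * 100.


Ea = V_root / V_field * 100 = 3401 / 4119 * 100 = 82.5686%

82.5686 %


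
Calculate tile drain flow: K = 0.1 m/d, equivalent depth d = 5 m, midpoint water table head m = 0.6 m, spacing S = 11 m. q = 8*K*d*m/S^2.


q = 8*K*d*m/S^2
q = 8*0.1*5*0.6/11^2
q = 2.4000 / 121

0.0198 m/d


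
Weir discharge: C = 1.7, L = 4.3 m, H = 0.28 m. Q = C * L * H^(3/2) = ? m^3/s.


Q = C * L * H^(3/2) = 1.7 * 4.3 * 0.28^1.5 = 1.7 * 4.3 * 0.148162

1.0831 m^3/s


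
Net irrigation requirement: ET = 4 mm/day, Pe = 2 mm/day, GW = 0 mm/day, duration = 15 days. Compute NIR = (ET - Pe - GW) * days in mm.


Daily deficit = ET - Pe - GW = 4 - 2 - 0 = 2 mm/day
NIR = 2 * 15 = 30 mm

30.0000 mm


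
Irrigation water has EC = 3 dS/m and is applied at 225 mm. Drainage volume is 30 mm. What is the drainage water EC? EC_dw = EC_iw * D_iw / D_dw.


EC_dw = EC_iw * D_iw / D_dw
EC_dw = 3 * 225 / 30
EC_dw = 675 / 30

22.5000 dS/m


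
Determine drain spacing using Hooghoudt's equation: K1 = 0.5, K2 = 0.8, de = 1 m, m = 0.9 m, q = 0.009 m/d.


S^2 = 8*K2*de*m/q + 4*K1*m^2/q
S^2 = 8*0.8*1*0.9/0.009 + 4*0.5*0.9^2/0.009
S = sqrt(820.0000)

28.6356 m


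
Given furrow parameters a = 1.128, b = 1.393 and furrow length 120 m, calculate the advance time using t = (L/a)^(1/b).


t = (L/a)^(1/b)
t = (120/1.128)^(1/1.393)
t = 106.382979^(1/1.393)

28.5129 min


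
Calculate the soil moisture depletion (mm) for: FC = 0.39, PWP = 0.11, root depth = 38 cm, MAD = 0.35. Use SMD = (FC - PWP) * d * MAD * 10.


SMD = (FC - PWP) * d * MAD * 10
SMD = (0.39 - 0.11) * 38 * 0.35 * 10
SMD = 0.2800 * 38 * 0.35 * 10

37.2400 mm


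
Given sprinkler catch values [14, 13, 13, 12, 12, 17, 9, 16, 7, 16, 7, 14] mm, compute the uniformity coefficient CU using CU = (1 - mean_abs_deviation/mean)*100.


mean = 12.500000 mm
MAD = 2.583333 mm
CU = (1 - 2.583333/12.500000)*100

79.3333 %


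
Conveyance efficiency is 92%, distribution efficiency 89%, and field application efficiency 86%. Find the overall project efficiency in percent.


Ec = 0.92, Eb = 0.89, Ea = 0.86
E = 0.92 * 0.89 * 0.86 * 100 = 70.4168%

70.4168 %


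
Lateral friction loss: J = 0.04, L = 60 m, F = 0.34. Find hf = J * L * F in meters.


hf = J * L * F = 0.04 * 60 * 0.34 = 0.8160 m

0.8160 m


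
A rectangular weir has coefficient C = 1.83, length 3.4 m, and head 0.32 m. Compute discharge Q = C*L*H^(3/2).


Q = C * L * H^(3/2) = 1.83 * 3.4 * 0.32^1.5 = 1.83 * 3.4 * 0.181019

1.1263 m^3/s


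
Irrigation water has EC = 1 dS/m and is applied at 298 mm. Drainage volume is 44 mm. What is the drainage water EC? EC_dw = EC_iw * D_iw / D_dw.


EC_dw = EC_iw * D_iw / D_dw
EC_dw = 1 * 298 / 44
EC_dw = 298 / 44

6.7727 dS/m


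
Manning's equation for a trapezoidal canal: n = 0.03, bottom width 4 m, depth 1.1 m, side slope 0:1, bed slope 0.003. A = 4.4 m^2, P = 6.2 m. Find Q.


R = A/P = 4.4/6.2 = 0.709677
Q = (1/0.03) * 4.4 * 0.709677^(2/3) * 0.003^0.5

6.3914 m^3/s


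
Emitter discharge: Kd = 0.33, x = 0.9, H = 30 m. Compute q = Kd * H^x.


q = Kd * H^x = 0.33 * 30^0.9 = 0.33 * 21.350553

7.0457 L/h


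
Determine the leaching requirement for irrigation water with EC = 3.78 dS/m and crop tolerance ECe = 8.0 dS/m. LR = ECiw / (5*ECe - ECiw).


LR = ECiw / (5*ECe - ECiw)
LR = 3.78 / (5*8.0 - 3.78)
LR = 3.78 / 36.2200

0.1044


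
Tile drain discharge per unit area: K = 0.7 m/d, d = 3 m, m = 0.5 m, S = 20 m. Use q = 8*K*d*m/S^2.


q = 8*K*d*m/S^2
q = 8*0.7*3*0.5/20^2
q = 8.4000 / 400

0.0210 m/d


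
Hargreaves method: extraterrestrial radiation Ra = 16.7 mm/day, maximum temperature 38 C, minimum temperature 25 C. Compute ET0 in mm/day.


Tmean = (Tmax + Tmin)/2 = (38 + 25)/2 = 31.5
ET0 = 0.0023 * 16.7 * (31.5 + 17.8) * sqrt(38 - 25)
ET0 = 0.0023 * 16.7 * 49.3 * 3.605551

6.8275 mm/day


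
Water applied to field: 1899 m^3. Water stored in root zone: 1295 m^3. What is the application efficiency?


Ea = V_root / V_field * 100 = 1295 / 1899 * 100 = 68.1938%

68.1938 %


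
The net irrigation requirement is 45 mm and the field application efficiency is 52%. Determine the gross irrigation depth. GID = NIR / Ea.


Ea = 52% = 0.52
GID = NIR / Ea = 45 / 0.52 = 86.5385 mm

86.5385 mm


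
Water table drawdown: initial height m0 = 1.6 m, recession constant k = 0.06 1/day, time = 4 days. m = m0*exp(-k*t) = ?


m = m0 * exp(-k*t)
m = 1.6 * exp(-0.06 * 4)
m = 1.6 * exp(-0.2400)

1.2586 m


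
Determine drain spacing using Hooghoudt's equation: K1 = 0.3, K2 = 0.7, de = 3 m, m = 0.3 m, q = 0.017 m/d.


S^2 = 8*K2*de*m/q + 4*K1*m^2/q
S^2 = 8*0.7*3*0.3/0.017 + 4*0.3*0.3^2/0.017
S = sqrt(302.8235)

17.4018 m


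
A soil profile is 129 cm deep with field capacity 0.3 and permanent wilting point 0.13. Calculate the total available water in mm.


AWC = (FC - PWP) * d * 10
AWC = (0.3 - 0.13) * 129 * 10
AWC = 0.1700 * 129 * 10

219.3000 mm


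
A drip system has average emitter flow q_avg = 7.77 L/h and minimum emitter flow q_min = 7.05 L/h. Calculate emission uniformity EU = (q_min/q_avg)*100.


EU = (q_min/q_avg)*100 = (7.05/7.77)*100 = 90.7336%

90.7336 %


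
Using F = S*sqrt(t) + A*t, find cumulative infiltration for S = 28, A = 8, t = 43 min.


F = S*sqrt(t) + A*t
F = 28*sqrt(43) + 8*43
F = 28*6.557439 + 344

527.6083 mm


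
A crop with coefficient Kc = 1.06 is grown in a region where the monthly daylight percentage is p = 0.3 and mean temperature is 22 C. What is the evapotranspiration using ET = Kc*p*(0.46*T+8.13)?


ET = Kc * p * (0.46*T + 8.13)
ET = 1.06 * 0.3 * (0.46*22 + 8.13)
ET = 1.06 * 0.3 * 18.2500

5.8035 mm/day


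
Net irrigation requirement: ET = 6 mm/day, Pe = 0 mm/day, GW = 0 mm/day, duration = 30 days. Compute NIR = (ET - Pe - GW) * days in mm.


Daily deficit = ET - Pe - GW = 6 - 0 - 0 = 6 mm/day
NIR = 6 * 30 = 180 mm

180.0000 mm


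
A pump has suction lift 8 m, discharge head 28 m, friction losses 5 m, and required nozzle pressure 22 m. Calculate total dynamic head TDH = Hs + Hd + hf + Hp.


TDH = Hs + Hd + hf + Hp = 8 + 28 + 5 + 22 = 63

63 m


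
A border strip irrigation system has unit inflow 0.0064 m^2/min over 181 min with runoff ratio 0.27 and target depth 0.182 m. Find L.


L = q*t/((1+r)*Z)
L = 0.0064*181/((1+0.27)*0.182)
L = 1.1584/0.23114

5.0117 m


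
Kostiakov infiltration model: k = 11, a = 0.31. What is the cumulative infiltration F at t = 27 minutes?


F = k * t^a = 11 * 27^0.31
F = 11 * 2.777939

30.5573 mm


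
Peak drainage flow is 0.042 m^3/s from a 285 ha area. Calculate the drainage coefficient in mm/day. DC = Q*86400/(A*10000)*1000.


DC = Q * 86400 / (A * 10000) * 1000
DC = 0.042 * 86400 / (285 * 10000) * 1000
DC = 3628800.0000 / 2850000

1.2733 mm/day


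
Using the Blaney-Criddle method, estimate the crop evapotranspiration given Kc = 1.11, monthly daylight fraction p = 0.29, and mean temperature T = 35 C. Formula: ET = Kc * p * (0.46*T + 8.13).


ET = Kc * p * (0.46*T + 8.13)
ET = 1.11 * 0.29 * (0.46*35 + 8.13)
ET = 1.11 * 0.29 * 24.2300

7.7996 mm/day


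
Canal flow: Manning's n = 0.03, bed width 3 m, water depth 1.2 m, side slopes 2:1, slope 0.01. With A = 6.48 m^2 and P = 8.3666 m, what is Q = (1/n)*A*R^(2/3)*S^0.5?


R = A/P = 6.48/8.3666 = 0.774508
Q = (1/0.03) * 6.48 * 0.774508^(2/3) * 0.01^0.5

18.2168 m^3/s


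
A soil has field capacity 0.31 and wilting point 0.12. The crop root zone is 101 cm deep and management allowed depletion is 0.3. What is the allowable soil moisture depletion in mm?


SMD = (FC - PWP) * d * MAD * 10
SMD = (0.31 - 0.12) * 101 * 0.3 * 10
SMD = 0.1900 * 101 * 0.3 * 10

57.5700 mm


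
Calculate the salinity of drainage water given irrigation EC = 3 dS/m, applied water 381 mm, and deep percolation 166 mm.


EC_dw = EC_iw * D_iw / D_dw
EC_dw = 3 * 381 / 166
EC_dw = 1143 / 166

6.8855 dS/m


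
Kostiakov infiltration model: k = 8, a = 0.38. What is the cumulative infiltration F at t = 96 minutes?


F = k * t^a = 8 * 96^0.38
F = 8 * 5.665824

45.3266 mm


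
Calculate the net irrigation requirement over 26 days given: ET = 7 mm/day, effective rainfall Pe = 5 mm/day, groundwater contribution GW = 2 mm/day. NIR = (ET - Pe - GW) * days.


Daily deficit = ET - Pe - GW = 7 - 5 - 2 = 0 mm/day
NIR = 0 * 26 = 0 mm

0 mm


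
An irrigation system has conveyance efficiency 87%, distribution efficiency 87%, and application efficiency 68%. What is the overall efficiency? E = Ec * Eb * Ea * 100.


Ec = 0.87, Eb = 0.87, Ea = 0.68
E = 0.87 * 0.87 * 0.68 * 100 = 51.4692%

51.4692 %


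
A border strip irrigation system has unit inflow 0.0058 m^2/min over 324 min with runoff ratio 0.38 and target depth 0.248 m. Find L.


L = q*t/((1+r)*Z)
L = 0.0058*324/((1+0.38)*0.248)
L = 1.8792/0.34224

5.4909 m


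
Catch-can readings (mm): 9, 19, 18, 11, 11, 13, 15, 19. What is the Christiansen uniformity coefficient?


mean = 14.375000 mm
MAD = 3.375000 mm
CU = (1 - 3.375000/14.375000)*100

76.5217 %


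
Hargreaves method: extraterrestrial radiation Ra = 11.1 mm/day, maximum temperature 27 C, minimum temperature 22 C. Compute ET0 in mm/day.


Tmean = (Tmax + Tmin)/2 = (27 + 22)/2 = 24.5
ET0 = 0.0023 * 11.1 * (24.5 + 17.8) * sqrt(27 - 22)
ET0 = 0.0023 * 11.1 * 42.3 * 2.236068

2.4148 mm/day


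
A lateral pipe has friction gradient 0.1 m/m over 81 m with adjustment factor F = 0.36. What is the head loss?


hf = J * L * F = 0.1 * 81 * 0.36 = 2.9160 m

2.9160 m


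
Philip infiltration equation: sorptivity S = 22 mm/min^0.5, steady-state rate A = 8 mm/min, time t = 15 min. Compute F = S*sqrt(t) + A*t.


F = S*sqrt(t) + A*t
F = 22*sqrt(15) + 8*15
F = 22*3.872983 + 120

205.2056 mm


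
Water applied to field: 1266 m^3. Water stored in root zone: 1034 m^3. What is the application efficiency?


Ea = V_root / V_field * 100 = 1034 / 1266 * 100 = 81.6746%

81.6746 %


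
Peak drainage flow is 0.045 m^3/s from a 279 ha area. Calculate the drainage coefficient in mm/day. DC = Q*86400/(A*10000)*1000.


DC = Q * 86400 / (A * 10000) * 1000
DC = 0.045 * 86400 / (279 * 10000) * 1000
DC = 3888000.0000 / 2790000

1.3935 mm/day


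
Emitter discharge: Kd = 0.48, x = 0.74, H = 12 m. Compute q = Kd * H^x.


q = Kd * H^x = 0.48 * 12^0.74 = 0.48 * 6.289181

3.0188 L/h


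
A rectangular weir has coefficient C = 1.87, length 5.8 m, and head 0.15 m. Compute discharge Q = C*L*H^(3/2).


Q = C * L * H^(3/2) = 1.87 * 5.8 * 0.15^1.5 = 1.87 * 5.8 * 0.058095

0.6301 m^3/s


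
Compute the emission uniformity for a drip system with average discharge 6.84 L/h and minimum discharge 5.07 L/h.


EU = (q_min/q_avg)*100 = (5.07/6.84)*100 = 74.1228%

74.1228 %


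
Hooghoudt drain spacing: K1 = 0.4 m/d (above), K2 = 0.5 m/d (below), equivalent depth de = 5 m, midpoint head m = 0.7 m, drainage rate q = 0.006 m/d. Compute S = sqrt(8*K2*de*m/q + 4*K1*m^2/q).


S^2 = 8*K2*de*m/q + 4*K1*m^2/q
S^2 = 8*0.5*5*0.7/0.006 + 4*0.4*0.7^2/0.006
S = sqrt(2464.0000)

49.6387 m


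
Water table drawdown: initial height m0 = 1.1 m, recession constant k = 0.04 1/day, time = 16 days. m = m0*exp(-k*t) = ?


m = m0 * exp(-k*t)
m = 1.1 * exp(-0.04 * 16)
m = 1.1 * exp(-0.6400)

0.5800 m


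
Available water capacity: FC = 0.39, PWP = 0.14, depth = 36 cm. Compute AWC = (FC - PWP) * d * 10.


AWC = (FC - PWP) * d * 10
AWC = (0.39 - 0.14) * 36 * 10
AWC = 0.2500 * 36 * 10

90.0000 mm


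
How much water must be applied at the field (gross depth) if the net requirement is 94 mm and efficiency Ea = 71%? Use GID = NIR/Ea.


Ea = 71% = 0.71
GID = NIR / Ea = 94 / 0.71 = 132.3944 mm

132.3944 mm


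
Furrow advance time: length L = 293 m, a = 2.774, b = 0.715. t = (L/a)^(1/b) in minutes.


t = (L/a)^(1/b)
t = (293/2.774)^(1/0.715)
t = 105.623648^(1/0.715)

676.7608 min


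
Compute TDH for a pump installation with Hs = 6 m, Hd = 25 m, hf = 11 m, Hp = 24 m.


TDH = Hs + Hd + hf + Hp = 6 + 25 + 11 + 24 = 66

66 m


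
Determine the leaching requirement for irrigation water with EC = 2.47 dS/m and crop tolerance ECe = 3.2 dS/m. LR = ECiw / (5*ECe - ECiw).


LR = ECiw / (5*ECe - ECiw)
LR = 2.47 / (5*3.2 - 2.47)
LR = 2.47 / 13.5300

0.1826


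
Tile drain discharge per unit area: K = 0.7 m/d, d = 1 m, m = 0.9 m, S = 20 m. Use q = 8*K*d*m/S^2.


q = 8*K*d*m/S^2
q = 8*0.7*1*0.9/20^2
q = 5.0400 / 400

0.0126 m/d


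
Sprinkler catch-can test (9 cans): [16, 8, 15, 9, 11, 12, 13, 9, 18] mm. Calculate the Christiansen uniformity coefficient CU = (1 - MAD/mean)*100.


mean = 12.333333 mm
MAD = 2.814815 mm
CU = (1 - 2.814815/12.333333)*100

77.1772 %


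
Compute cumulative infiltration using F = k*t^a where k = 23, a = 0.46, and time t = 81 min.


F = k * t^a = 23 * 81^0.46
F = 23 * 7.549238

173.6325 mm


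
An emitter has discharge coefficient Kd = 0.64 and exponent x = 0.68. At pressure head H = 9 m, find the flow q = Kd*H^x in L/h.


q = Kd * H^x = 0.64 * 9^0.68 = 0.64 * 4.455382

2.8514 L/h


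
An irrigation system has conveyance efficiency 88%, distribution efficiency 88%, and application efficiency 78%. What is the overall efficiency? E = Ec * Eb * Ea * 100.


Ec = 0.88, Eb = 0.88, Ea = 0.78
E = 0.88 * 0.88 * 0.78 * 100 = 60.4032%

60.4032 %


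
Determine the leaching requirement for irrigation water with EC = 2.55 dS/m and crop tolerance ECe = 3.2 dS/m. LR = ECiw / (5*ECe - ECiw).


LR = ECiw / (5*ECe - ECiw)
LR = 2.55 / (5*3.2 - 2.55)
LR = 2.55 / 13.4500

0.1896
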